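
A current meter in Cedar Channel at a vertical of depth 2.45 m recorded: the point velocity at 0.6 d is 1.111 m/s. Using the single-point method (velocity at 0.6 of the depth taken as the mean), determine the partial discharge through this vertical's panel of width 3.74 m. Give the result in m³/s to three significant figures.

v̄ = v₀.₆ = 1.111 m/s
q = v̄ × d × w = 1.111 × 2.45 × 3.74 = 10.18 m³/s

10.2 m³/s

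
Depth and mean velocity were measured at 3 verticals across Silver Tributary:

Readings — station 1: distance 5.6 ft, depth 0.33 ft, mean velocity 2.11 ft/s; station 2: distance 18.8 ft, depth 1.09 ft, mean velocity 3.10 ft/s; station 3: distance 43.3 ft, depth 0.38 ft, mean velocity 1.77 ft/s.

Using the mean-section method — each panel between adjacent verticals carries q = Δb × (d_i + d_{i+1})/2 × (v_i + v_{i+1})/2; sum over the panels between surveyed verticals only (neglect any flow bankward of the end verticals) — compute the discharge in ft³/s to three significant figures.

Panel 1-2: Δb = 13.2 ft, d̄ = (0.33+1.09)/2 = 0.71, v̄ = (2.11+3.10)/2 = 2.605 → q = 13.2×0.71×2.605 = 24.41 ft³/s
Panel 2-3: Δb = 24.5 ft, d̄ = (1.09+0.38)/2 = 0.735, v̄ = (3.10+1.77)/2 = 2.435 → q = 24.5×0.735×2.435 = 43.85 ft³/s
Q = Σ q = 68.26 ft³/s

68.3 ft³/s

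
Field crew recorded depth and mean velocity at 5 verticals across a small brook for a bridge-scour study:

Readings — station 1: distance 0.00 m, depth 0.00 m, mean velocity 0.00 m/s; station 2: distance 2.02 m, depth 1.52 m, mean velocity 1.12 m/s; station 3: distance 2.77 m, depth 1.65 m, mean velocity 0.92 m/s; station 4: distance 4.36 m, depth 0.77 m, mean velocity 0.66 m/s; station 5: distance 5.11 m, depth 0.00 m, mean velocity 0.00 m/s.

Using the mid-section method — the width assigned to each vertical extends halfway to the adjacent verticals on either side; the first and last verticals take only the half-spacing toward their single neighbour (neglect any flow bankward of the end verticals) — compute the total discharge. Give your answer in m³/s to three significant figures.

4.73 m³/s

w_2 = (2.77 − 0.00)/2 = 1.385 m; q_2 = 1.12 × 1.52 × 1.385 = 2.358 m³/s
w_3 = (4.36 − 2.02)/2 = 1.17 m; q_3 = 0.92 × 1.65 × 1.17 = 1.776 m³/s
w_4 = (5.11 − 2.77)/2 = 1.17 m; q_4 = 0.66 × 0.77 × 1.17 = 0.5946 m³/s
Stations 1, 5 contribute zero (depth or velocity is 0).
Q = Σ qᵢ = 4.728 m³/s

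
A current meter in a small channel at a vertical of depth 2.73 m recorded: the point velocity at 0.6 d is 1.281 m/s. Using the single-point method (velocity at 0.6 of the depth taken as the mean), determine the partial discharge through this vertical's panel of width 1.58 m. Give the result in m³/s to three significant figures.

5.53 m³/s

v̄ = v₀.₆ = 1.281 m/s
q = v̄ × d × w = 1.281 × 2.73 × 1.58 = 5.525 m³/s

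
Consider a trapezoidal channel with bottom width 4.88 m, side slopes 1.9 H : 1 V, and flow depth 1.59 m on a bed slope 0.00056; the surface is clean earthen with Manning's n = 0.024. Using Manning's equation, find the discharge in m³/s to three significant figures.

13.0 m³/s

A = (b + z·y)·y = (4.88 + 1.9×1.59)×1.59 = 12.56 m²
P = b + 2y√(1+z²) = 4.88 + 2×1.59×√(1+1.9²) = 11.71 m
R = A/P = 12.56/11.71 = 1.073 m
Q = (1/n)·A·R^(2/3)·S^(1/2) = (1/0.024) × 12.56 × 1.073^(2/3) × 0.00056^(1/2) = 12.98 m³/s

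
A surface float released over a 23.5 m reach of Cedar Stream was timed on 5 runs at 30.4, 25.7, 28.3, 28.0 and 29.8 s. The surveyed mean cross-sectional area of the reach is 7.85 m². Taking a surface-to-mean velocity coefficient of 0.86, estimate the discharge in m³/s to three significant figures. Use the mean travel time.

t̄ = (30.4 + 25.7 + 28.3 + 28.0 + 29.8) / 5 = 28.44 s
v_surface = L / t̄ = 23.5 / 28.44 = 0.8263 m/s
v_mean = 0.86 × 0.8263 = 0.7106 m/s
Q = A × v_mean = 7.85 × 0.7106 = 5.578 m³/s

5.58 m³/s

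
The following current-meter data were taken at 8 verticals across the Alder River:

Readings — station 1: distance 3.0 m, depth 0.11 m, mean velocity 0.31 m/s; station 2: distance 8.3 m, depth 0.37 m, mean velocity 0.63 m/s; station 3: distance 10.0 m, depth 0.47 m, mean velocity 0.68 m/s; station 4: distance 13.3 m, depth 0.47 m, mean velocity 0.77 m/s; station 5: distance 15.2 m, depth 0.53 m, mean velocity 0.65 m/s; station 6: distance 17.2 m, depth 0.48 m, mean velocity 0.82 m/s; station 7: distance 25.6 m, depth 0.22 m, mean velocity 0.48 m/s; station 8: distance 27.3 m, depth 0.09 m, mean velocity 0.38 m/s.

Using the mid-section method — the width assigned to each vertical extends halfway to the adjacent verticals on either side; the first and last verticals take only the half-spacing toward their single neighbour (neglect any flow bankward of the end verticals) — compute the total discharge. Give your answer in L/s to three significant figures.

w_1 = (8.3 − 3.0)/2 = 2.65 m; q_1 = 0.31 × 0.11 × 2.65 = 0.09037 m³/s
w_2 = (10.0 − 3.0)/2 = 3.5 m; q_2 = 0.63 × 0.37 × 3.5 = 0.8159 m³/s
w_3 = (13.3 − 8.3)/2 = 2.5 m; q_3 = 0.68 × 0.47 × 2.5 = 0.7990 m³/s
w_4 = (15.2 − 10.0)/2 = 2.6 m; q_4 = 0.77 × 0.47 × 2.6 = 0.9409 m³/s
w_5 = (17.2 − 13.3)/2 = 1.95 m; q_5 = 0.65 × 0.53 × 1.95 = 0.6718 m³/s
w_6 = (25.6 − 15.2)/2 = 5.2 m; q_6 = 0.82 × 0.48 × 5.2 = 2.047 m³/s
w_7 = (27.3 − 17.2)/2 = 5.05 m; q_7 = 0.48 × 0.22 × 5.05 = 0.5333 m³/s
w_8 = (27.3 − 25.6)/2 = 0.85 m; q_8 = 0.38 × 0.09 × 0.85 = 0.02907 m³/s
Q = Σ qᵢ = 5.927 m³/s
= 5.927 × 1000 = 5927 L/s

5930 L/s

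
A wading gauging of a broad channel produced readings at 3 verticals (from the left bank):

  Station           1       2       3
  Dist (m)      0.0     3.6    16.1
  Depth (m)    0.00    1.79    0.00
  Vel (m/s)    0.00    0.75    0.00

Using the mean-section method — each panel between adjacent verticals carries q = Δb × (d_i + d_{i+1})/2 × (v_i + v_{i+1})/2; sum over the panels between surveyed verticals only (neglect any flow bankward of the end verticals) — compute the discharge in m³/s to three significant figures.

Panel 1-2: Δb = 3.6 m, d̄ = (0.00+1.79)/2 = 0.895, v̄ = (0.00+0.75)/2 = 0.375 → q = 3.6×0.895×0.375 = 1.208 m³/s
Panel 2-3: Δb = 12.5 m, d̄ = (1.79+0.00)/2 = 0.895, v̄ = (0.75+0.00)/2 = 0.375 → q = 12.5×0.895×0.375 = 4.195 m³/s
Q = Σ q = 5.404 m³/s

5.40 m³/s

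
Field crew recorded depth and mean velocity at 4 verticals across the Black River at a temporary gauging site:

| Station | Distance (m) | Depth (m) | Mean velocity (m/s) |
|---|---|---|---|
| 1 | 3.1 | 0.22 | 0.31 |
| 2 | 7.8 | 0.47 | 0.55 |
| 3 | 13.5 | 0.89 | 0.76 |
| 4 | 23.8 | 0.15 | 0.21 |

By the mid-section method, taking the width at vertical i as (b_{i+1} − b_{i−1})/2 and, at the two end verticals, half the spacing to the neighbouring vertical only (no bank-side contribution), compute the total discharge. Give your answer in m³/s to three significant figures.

7.08 m³/s

w_1 = (7.8 − 3.1)/2 = 2.35 m; q_1 = 0.31 × 0.22 × 2.35 = 0.1603 m³/s
w_2 = (13.5 − 3.1)/2 = 5.2 m; q_2 = 0.55 × 0.47 × 5.2 = 1.344 m³/s
w_3 = (23.8 − 7.8)/2 = 8 m; q_3 = 0.76 × 0.89 × 8 = 5.411 m³/s
w_4 = (23.8 − 13.5)/2 = 5.15 m; q_4 = 0.21 × 0.15 × 5.15 = 0.1622 m³/s
Q = Σ qᵢ = 7.078 m³/s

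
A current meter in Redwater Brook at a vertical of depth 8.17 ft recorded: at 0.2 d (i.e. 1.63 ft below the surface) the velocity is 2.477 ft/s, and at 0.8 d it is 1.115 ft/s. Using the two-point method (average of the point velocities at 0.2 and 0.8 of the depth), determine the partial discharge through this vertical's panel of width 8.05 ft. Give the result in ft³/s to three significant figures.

v̄ = (2.477 + 1.115) / 2 = 1.796 ft/s
q = v̄ × d × w = 1.796 × 8.17 × 8.05 = 118.1 ft³/s

118 ft³/s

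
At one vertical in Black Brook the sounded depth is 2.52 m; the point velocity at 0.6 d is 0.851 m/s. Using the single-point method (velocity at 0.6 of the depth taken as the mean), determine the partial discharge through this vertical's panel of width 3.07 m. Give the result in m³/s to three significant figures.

v̄ = v₀.₆ = 0.851 m/s
q = v̄ × d × w = 0.8510 × 2.52 × 3.07 = 6.584 m³/s

6.58 m³/s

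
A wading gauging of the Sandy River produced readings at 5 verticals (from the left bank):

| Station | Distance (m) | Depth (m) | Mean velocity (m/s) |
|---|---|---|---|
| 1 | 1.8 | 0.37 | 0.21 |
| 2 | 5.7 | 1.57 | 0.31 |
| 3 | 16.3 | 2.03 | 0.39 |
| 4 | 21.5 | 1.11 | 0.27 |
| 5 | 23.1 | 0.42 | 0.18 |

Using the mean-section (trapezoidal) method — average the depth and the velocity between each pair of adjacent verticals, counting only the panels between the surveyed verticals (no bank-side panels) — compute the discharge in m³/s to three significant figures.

10.6 m³/s

Panel 1-2: Δb = 3.9 m, d̄ = (0.37+1.57)/2 = 0.97, v̄ = (0.21+0.31)/2 = 0.26 → q = 3.9×0.97×0.26 = 0.9836 m³/s
Panel 2-3: Δb = 10.6 m, d̄ = (1.57+2.03)/2 = 1.8, v̄ = (0.31+0.39)/2 = 0.35 → q = 10.6×1.8×0.35 = 6.678 m³/s
Panel 3-4: Δb = 5.2 m, d̄ = (2.03+1.11)/2 = 1.57, v̄ = (0.39+0.27)/2 = 0.33 → q = 5.2×1.57×0.33 = 2.694 m³/s
Panel 4-5: Δb = 1.6 m, d̄ = (1.11+0.42)/2 = 0.765, v̄ = (0.27+0.18)/2 = 0.225 → q = 1.6×0.765×0.225 = 0.2754 m³/s
Q = Σ q = 10.63 m³/s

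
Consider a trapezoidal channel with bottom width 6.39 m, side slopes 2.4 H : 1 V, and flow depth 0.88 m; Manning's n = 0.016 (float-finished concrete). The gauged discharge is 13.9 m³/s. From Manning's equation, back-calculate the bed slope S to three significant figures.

A = (b + z·y)·y = (6.39 + 2.4×0.88)×0.88 = 7.482 m²
P = b + 2y√(1+z²) = 6.39 + 2×0.88×√(1+2.4²) = 10.97 m
R = A/P = 7.482/10.97 = 0.6823 m
S = (Q·n / (1·A·R^(2/3)))² = (13.9×0.016 / (1×7.482×0.7750))² = 0.001471

0.00147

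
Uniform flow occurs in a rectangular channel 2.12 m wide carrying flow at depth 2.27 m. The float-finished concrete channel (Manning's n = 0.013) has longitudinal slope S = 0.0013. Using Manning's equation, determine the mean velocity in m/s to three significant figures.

2.23 m/s

A = b·y = 2.12 × 2.27 = 4.812 m²
P = b + 2y = 2.12 + 2×2.27 = 6.660 m
R = A/P = 4.812/6.660 = 0.7226 m
Q = (1/n)·A·R^(2/3)·S^(1/2) = (1/0.013) × 4.812 × 0.7226^(2/3) × 0.0013^(1/2) = 10.75 m³/s
V = Q/A = 10.75/4.812 = 2.233 m/s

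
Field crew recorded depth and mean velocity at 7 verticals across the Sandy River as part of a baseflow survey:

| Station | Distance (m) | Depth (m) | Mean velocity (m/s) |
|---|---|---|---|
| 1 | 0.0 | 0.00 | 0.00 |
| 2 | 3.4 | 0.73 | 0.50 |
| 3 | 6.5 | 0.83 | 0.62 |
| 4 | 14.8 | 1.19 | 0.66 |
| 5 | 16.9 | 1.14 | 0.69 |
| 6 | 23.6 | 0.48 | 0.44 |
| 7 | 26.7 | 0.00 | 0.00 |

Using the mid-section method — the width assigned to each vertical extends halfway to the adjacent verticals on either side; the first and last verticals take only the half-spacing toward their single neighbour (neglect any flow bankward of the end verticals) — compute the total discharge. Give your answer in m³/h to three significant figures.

45700 m³/h

w_2 = (6.5 − 0.0)/2 = 3.25 m; q_2 = 0.50 × 0.73 × 3.25 = 1.186 m³/s
w_3 = (14.8 − 3.4)/2 = 5.7 m; q_3 = 0.62 × 0.83 × 5.7 = 2.933 m³/s
w_4 = (16.9 − 6.5)/2 = 5.2 m; q_4 = 0.66 × 1.19 × 5.2 = 4.084 m³/s
w_5 = (23.6 − 14.8)/2 = 4.4 m; q_5 = 0.69 × 1.14 × 4.4 = 3.461 m³/s
w_6 = (26.7 − 16.9)/2 = 4.9 m; q_6 = 0.44 × 0.48 × 4.9 = 1.035 m³/s
Stations 1, 7 contribute zero (depth or velocity is 0).
Q = Σ qᵢ = 12.70 m³/s
= 12.70 × 3600 = 45720 m³/h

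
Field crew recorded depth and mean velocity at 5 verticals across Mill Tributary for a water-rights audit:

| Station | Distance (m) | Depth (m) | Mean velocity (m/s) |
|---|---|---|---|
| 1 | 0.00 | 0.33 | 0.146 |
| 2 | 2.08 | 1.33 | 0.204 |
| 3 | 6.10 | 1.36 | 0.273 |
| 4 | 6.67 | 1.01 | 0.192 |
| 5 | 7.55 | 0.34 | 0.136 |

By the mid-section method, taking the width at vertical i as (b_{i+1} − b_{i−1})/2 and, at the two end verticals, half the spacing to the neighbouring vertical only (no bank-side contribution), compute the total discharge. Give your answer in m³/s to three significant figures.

w_1 = (2.08 − 0.00)/2 = 1.04 m; q_1 = 0.146 × 0.33 × 1.04 = 0.05011 m³/s
w_2 = (6.10 − 0.00)/2 = 3.05 m; q_2 = 0.204 × 1.33 × 3.05 = 0.8275 m³/s
w_3 = (6.67 − 2.08)/2 = 2.295 m; q_3 = 0.273 × 1.36 × 2.295 = 0.8521 m³/s
w_4 = (7.55 − 6.10)/2 = 0.725 m; q_4 = 0.192 × 1.01 × 0.725 = 0.1406 m³/s
w_5 = (7.55 − 6.67)/2 = 0.44 m; q_5 = 0.136 × 0.34 × 0.44 = 0.02035 m³/s
Q = Σ qᵢ = 1.891 m³/s

1.89 m³/s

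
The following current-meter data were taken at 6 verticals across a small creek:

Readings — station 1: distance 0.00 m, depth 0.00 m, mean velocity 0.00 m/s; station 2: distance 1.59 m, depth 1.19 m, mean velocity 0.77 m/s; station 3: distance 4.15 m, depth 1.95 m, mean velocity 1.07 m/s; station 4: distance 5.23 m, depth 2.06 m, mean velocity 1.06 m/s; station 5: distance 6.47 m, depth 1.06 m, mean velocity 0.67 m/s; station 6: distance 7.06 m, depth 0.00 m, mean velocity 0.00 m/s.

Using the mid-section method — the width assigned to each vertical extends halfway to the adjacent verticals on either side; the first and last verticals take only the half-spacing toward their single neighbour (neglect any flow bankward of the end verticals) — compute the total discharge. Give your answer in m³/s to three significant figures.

w_2 = (4.15 − 0.00)/2 = 2.075 m; q_2 = 0.77 × 1.19 × 2.075 = 1.901 m³/s
w_3 = (5.23 − 1.59)/2 = 1.82 m; q_3 = 1.07 × 1.95 × 1.82 = 3.797 m³/s
w_4 = (6.47 − 4.15)/2 = 1.16 m; q_4 = 1.06 × 2.06 × 1.16 = 2.533 m³/s
w_5 = (7.06 − 5.23)/2 = 0.915 m; q_5 = 0.67 × 1.06 × 0.915 = 0.6498 m³/s
Stations 1, 6 contribute zero (depth or velocity is 0).
Q = Σ qᵢ = 8.882 m³/s

8.88 m³/s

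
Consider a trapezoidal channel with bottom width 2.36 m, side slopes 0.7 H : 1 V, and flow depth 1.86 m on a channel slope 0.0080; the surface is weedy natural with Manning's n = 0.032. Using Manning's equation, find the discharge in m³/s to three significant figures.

18.9 m³/s

A = (b + z·y)·y = (2.36 + 0.7×1.86)×1.86 = 6.811 m²
P = b + 2y√(1+z²) = 2.36 + 2×1.86×√(1+0.7²) = 6.901 m
R = A/P = 6.811/6.901 = 0.9870 m
Q = (1/n)·A·R^(2/3)·S^(1/2) = (1/0.032) × 6.811 × 0.9870^(2/3) × 0.0080^(1/2) = 18.87 m³/s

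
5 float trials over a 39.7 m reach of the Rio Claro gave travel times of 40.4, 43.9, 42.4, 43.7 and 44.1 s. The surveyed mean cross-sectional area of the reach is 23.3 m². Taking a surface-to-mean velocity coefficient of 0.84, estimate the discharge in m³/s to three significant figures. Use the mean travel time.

t̄ = (40.4 + 43.9 + 42.4 + 43.7 + 44.1) / 5 = 42.9 s
v_surface = L / t̄ = 39.7 / 42.9 = 0.9254 m/s
v_mean = 0.84 × 0.9254 = 0.7773 m/s
Q = A × v_mean = 23.3 × 0.7773 = 18.11 m³/s

18.1 m³/s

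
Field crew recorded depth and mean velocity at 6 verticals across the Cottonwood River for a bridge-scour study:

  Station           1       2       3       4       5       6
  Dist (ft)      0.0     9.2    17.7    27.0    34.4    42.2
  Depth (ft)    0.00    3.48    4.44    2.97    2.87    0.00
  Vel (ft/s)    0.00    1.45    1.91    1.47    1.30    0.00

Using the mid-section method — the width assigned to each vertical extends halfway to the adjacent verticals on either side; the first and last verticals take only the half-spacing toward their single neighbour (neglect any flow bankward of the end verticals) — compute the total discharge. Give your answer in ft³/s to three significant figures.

w_2 = (17.7 − 0.0)/2 = 8.85 ft; q_2 = 1.45 × 3.48 × 8.85 = 44.66 ft³/s
w_3 = (27.0 − 9.2)/2 = 8.9 ft; q_3 = 1.91 × 4.44 × 8.9 = 75.48 ft³/s
w_4 = (34.4 − 17.7)/2 = 8.35 ft; q_4 = 1.47 × 2.97 × 8.35 = 36.46 ft³/s
w_5 = (42.2 − 27.0)/2 = 7.6 ft; q_5 = 1.30 × 2.87 × 7.6 = 28.36 ft³/s
Stations 1, 6 contribute zero (depth or velocity is 0).
Q = Σ qᵢ = 184.9 ft³/s

185 ft³/s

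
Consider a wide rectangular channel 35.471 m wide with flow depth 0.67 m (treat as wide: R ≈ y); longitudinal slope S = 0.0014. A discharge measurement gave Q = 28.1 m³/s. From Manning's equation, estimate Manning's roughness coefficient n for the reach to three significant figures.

A = b·y = 35.471 × 0.67 = 23.77 m²
Wide channel: R ≈ y = 0.67 m
n = (1/Q)·A·R^(2/3)·S^(1/2) = (1/28.1) × 23.77 × 0.7657 × 0.03742 = 0.02423

0.0242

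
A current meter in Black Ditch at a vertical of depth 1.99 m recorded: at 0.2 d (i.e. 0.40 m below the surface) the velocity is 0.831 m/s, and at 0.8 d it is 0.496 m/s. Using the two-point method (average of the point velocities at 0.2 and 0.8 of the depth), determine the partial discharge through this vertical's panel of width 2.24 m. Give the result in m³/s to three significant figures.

v̄ = (0.831 + 0.496) / 2 = 0.6635 m/s
q = v̄ × d × w = 0.6635 × 1.99 × 2.24 = 2.958 m³/s

2.96 m³/s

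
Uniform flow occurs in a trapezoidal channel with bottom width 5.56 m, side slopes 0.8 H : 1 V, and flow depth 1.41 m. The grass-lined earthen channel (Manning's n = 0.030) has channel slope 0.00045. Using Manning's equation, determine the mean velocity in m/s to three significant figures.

0.720 m/s

A = (b + z·y)·y = (5.56 + 0.8×1.41)×1.41 = 9.430 m²
P = b + 2y√(1+z²) = 5.56 + 2×1.41×√(1+0.8²) = 9.171 m
R = A/P = 9.430/9.171 = 1.028 m
Q = (1/n)·A·R^(2/3)·S^(1/2) = (1/0.030) × 9.430 × 1.028^(2/3) × 0.00045^(1/2) = 6.793 m³/s
V = Q/A = 6.793/9.430 = 0.7203 m/s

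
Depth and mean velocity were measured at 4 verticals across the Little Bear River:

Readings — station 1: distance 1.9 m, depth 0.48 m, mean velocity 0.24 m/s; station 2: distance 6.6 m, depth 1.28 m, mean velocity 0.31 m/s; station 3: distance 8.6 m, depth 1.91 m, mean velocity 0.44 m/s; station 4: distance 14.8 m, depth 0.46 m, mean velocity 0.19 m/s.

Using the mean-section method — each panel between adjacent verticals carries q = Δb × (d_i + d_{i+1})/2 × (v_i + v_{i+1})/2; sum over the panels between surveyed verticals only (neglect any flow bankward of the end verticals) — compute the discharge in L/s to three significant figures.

4650 L/s

Panel 1-2: Δb = 4.7 m, d̄ = (0.48+1.28)/2 = 0.88, v̄ = (0.24+0.31)/2 = 0.275 → q = 4.7×0.88×0.275 = 1.137 m³/s
Panel 2-3: Δb = 2 m, d̄ = (1.28+1.91)/2 = 1.595, v̄ = (0.31+0.44)/2 = 0.375 → q = 2×1.595×0.375 = 1.196 m³/s
Panel 3-4: Δb = 6.2 m, d̄ = (1.91+0.46)/2 = 1.185, v̄ = (0.44+0.19)/2 = 0.315 → q = 6.2×1.185×0.315 = 2.314 m³/s
Q = Σ q = 4.648 m³/s
= 4.648 × 1000 = 4648 L/s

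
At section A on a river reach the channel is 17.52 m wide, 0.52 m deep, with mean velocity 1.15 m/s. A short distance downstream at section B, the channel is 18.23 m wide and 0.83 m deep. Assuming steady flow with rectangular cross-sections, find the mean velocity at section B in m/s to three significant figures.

0.692 m/s

Q = A₁V₁ = (17.52×0.52) × 1.15 = 10.48 m³/s
A₂ = 18.23 × 0.83 = 15.13 m²
V₂ = Q/A₂ = 10.48/15.13 = 0.6924 m/s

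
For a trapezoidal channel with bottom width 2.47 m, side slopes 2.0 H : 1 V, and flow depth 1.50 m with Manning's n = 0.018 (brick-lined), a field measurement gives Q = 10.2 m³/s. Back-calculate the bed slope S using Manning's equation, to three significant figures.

A = (b + z·y)·y = (2.47 + 2.0×1.50)×1.50 = 8.205 m²
P = b + 2y√(1+z²) = 2.47 + 2×1.50×√(1+2.0²) = 9.178 m
R = A/P = 8.205/9.178 = 0.8940 m
S = (Q·n / (1·A·R^(2/3)))² = (10.2×0.018 / (1×8.205×0.9280))² = 0.0005814

0.000581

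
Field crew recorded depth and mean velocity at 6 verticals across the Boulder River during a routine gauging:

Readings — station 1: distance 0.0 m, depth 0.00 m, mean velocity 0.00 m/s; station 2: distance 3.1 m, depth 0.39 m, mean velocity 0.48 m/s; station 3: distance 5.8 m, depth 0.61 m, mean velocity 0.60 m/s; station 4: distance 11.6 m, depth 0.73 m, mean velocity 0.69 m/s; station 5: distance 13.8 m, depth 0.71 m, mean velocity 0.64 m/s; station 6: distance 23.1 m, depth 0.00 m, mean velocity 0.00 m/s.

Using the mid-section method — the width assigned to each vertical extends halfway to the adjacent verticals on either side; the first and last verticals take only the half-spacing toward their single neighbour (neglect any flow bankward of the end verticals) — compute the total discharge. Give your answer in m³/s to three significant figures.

w_2 = (5.8 − 0.0)/2 = 2.9 m; q_2 = 0.48 × 0.39 × 2.9 = 0.5429 m³/s
w_3 = (11.6 − 3.1)/2 = 4.25 m; q_3 = 0.60 × 0.61 × 4.25 = 1.556 m³/s
w_4 = (13.8 − 5.8)/2 = 4 m; q_4 = 0.69 × 0.73 × 4 = 2.015 m³/s
w_5 = (23.1 − 11.6)/2 = 5.75 m; q_5 = 0.64 × 0.71 × 5.75 = 2.613 m³/s
Stations 1, 6 contribute zero (depth or velocity is 0).
Q = Σ qᵢ = 6.726 m³/s

6.73 m³/s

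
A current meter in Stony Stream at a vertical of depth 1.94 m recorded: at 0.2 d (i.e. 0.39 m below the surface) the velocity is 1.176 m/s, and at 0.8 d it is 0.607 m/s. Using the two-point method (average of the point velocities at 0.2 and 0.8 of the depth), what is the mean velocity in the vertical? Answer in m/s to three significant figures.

v̄ = (1.176 + 0.607) / 2 = 0.8915 m/s

0.892 m/s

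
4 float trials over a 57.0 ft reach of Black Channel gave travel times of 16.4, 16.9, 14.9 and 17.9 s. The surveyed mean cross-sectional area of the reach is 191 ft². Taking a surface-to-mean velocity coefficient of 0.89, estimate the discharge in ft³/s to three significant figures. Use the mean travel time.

586 ft³/s

t̄ = (16.4 + 16.9 + 14.9 + 17.9) / 4 = 16.525 s
v_surface = L / t̄ = 57.0 / 16.525 = 3.449 ft/s
v_mean = 0.89 × 3.449 = 3.070 ft/s
Q = A × v_mean = 191 × 3.070 = 586.3 ft³/s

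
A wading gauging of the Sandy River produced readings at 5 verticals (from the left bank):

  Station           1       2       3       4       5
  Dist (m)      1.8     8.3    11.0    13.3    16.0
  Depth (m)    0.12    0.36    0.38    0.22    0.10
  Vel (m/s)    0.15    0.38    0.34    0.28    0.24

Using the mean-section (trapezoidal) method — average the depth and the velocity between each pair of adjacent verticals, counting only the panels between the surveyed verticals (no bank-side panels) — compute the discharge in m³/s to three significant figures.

1.10 m³/s

Panel 1-2: Δb = 6.5 m, d̄ = (0.12+0.36)/2 = 0.24, v̄ = (0.15+0.38)/2 = 0.265 → q = 6.5×0.24×0.265 = 0.4134 m³/s
Panel 2-3: Δb = 2.7 m, d̄ = (0.36+0.38)/2 = 0.37, v̄ = (0.38+0.34)/2 = 0.36 → q = 2.7×0.37×0.36 = 0.3596 m³/s
Panel 3-4: Δb = 2.3 m, d̄ = (0.38+0.22)/2 = 0.3, v̄ = (0.34+0.28)/2 = 0.31 → q = 2.3×0.3×0.31 = 0.2139 m³/s
Panel 4-5: Δb = 2.7 m, d̄ = (0.22+0.10)/2 = 0.16, v̄ = (0.28+0.24)/2 = 0.26 → q = 2.7×0.16×0.26 = 0.1123 m³/s
Q = Σ q = 1.099 m³/s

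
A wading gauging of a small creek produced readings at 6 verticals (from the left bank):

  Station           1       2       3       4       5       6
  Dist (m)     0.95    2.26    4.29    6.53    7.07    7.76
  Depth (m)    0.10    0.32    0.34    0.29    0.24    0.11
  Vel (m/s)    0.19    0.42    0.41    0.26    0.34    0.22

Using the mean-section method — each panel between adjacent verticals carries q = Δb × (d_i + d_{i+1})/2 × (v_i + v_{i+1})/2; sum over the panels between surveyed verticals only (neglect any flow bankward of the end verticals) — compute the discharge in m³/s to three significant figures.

0.675 m³/s

Panel 1-2: Δb = 1.31 m, d̄ = (0.10+0.32)/2 = 0.21, v̄ = (0.19+0.42)/2 = 0.305 → q = 1.31×0.21×0.305 = 0.08391 m³/s
Panel 2-3: Δb = 2.03 m, d̄ = (0.32+0.34)/2 = 0.33, v̄ = (0.42+0.41)/2 = 0.415 → q = 2.03×0.33×0.415 = 0.2780 m³/s
Panel 3-4: Δb = 2.24 m, d̄ = (0.34+0.29)/2 = 0.315, v̄ = (0.41+0.26)/2 = 0.335 → q = 2.24×0.315×0.335 = 0.2364 m³/s
Panel 4-5: Δb = 0.54 m, d̄ = (0.29+0.24)/2 = 0.265, v̄ = (0.26+0.34)/2 = 0.3 → q = 0.54×0.265×0.3 = 0.04293 m³/s
Panel 5-6: Δb = 0.69 m, d̄ = (0.24+0.11)/2 = 0.175, v̄ = (0.34+0.22)/2 = 0.28 → q = 0.69×0.175×0.28 = 0.03381 m³/s
Q = Σ q = 0.6750 m³/s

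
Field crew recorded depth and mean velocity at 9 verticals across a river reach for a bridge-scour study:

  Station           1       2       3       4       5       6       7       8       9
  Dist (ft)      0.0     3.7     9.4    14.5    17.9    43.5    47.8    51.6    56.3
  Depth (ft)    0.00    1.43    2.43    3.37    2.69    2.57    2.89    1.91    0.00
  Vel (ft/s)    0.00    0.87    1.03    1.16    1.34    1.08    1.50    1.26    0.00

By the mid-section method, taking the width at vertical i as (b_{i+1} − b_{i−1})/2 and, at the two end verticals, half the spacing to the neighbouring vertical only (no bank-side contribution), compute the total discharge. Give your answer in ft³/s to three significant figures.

w_2 = (9.4 − 0.0)/2 = 4.7 ft; q_2 = 0.87 × 1.43 × 4.7 = 5.847 ft³/s
w_3 = (14.5 − 3.7)/2 = 5.4 ft; q_3 = 1.03 × 2.43 × 5.4 = 13.52 ft³/s
w_4 = (17.9 − 9.4)/2 = 4.25 ft; q_4 = 1.16 × 3.37 × 4.25 = 16.61 ft³/s
w_5 = (43.5 − 14.5)/2 = 14.5 ft; q_5 = 1.34 × 2.69 × 14.5 = 52.27 ft³/s
w_6 = (47.8 − 17.9)/2 = 14.95 ft; q_6 = 1.08 × 2.57 × 14.95 = 41.50 ft³/s
w_7 = (51.6 − 43.5)/2 = 4.05 ft; q_7 = 1.50 × 2.89 × 4.05 = 17.56 ft³/s
w_8 = (56.3 − 47.8)/2 = 4.25 ft; q_8 = 1.26 × 1.91 × 4.25 = 10.23 ft³/s
Stations 1, 9 contribute zero (depth or velocity is 0).
Q = Σ qᵢ = 157.5 ft³/s

158 ft³/s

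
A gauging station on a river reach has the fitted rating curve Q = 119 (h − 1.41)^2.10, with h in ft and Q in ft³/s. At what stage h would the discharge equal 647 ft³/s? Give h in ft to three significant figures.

h − h₀ = (Q/C)^(1/b) = (647/119)^(1/2.10) = 2.240 ft
h = 1.41 + 2.240 = 3.650 ft

3.65 ft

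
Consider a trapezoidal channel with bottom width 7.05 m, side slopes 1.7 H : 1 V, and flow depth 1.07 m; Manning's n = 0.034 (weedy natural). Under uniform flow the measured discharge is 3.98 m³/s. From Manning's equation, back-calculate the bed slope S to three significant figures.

0.000256

A = (b + z·y)·y = (7.05 + 1.7×1.07)×1.07 = 9.490 m²
P = b + 2y√(1+z²) = 7.05 + 2×1.07×√(1+1.7²) = 11.27 m
R = A/P = 9.490/11.27 = 0.8420 m
S = (Q·n / (1·A·R^(2/3)))² = (3.98×0.034 / (1×9.490×0.8917))² = 0.0002557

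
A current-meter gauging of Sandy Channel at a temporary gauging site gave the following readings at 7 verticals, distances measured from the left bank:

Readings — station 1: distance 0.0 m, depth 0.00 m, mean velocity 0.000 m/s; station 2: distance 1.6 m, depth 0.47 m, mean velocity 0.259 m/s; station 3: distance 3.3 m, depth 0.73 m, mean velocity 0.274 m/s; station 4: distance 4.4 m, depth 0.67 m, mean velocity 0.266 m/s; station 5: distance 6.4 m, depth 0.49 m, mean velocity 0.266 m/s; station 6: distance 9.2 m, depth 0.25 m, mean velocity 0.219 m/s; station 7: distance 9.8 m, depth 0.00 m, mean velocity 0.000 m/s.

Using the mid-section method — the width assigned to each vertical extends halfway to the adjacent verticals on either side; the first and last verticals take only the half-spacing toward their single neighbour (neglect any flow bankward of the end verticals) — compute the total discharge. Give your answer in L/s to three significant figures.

1160 L/s

w_2 = (3.3 − 0.0)/2 = 1.65 m; q_2 = 0.259 × 0.47 × 1.65 = 0.2009 m³/s
w_3 = (4.4 − 1.6)/2 = 1.4 m; q_3 = 0.274 × 0.73 × 1.4 = 0.2800 m³/s
w_4 = (6.4 − 3.3)/2 = 1.55 m; q_4 = 0.266 × 0.67 × 1.55 = 0.2762 m³/s
w_5 = (9.2 − 4.4)/2 = 2.4 m; q_5 = 0.266 × 0.49 × 2.4 = 0.3128 m³/s
w_6 = (9.8 − 6.4)/2 = 1.7 m; q_6 = 0.219 × 0.25 × 1.7 = 0.09308 m³/s
Stations 1, 7 contribute zero (depth or velocity is 0).
Q = Σ qᵢ = 1.163 m³/s
= 1.163 × 1000 = 1163 L/s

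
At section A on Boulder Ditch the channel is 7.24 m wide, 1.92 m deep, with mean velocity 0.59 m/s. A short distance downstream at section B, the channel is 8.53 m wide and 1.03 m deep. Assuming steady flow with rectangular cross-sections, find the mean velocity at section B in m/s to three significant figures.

0.933 m/s

Q = A₁V₁ = (7.24×1.92) × 0.59 = 8.201 m³/s
A₂ = 8.53 × 1.03 = 8.786 m²
V₂ = Q/A₂ = 8.201/8.786 = 0.9335 m/s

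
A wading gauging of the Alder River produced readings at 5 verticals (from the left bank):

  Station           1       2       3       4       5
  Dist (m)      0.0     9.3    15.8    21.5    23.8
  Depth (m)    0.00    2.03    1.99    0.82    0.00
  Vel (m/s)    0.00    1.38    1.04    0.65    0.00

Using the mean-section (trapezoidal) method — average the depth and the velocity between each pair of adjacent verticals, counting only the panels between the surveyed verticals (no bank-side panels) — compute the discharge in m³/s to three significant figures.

Panel 1-2: Δb = 9.3 m, d̄ = (0.00+2.03)/2 = 1.015, v̄ = (0.00+1.38)/2 = 0.69 → q = 9.3×1.015×0.69 = 6.513 m³/s
Panel 2-3: Δb = 6.5 m, d̄ = (2.03+1.99)/2 = 2.01, v̄ = (1.38+1.04)/2 = 1.21 → q = 6.5×2.01×1.21 = 15.81 m³/s
Panel 3-4: Δb = 5.7 m, d̄ = (1.99+0.82)/2 = 1.405, v̄ = (1.04+0.65)/2 = 0.845 → q = 5.7×1.405×0.845 = 6.767 m³/s
Panel 4-5: Δb = 2.3 m, d̄ = (0.82+0.00)/2 = 0.41, v̄ = (0.65+0.00)/2 = 0.325 → q = 2.3×0.41×0.325 = 0.3065 m³/s
Q = Σ q = 29.40 m³/s

29.4 m³/s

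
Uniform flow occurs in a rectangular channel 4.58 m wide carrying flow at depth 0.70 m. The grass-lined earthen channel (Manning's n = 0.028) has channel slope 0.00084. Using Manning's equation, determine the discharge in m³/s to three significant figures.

2.19 m³/s

A = b·y = 4.58 × 0.70 = 3.206 m²
P = b + 2y = 4.58 + 2×0.70 = 5.980 m
R = A/P = 3.206/5.980 = 0.5361 m
Q = (1/n)·A·R^(2/3)·S^(1/2) = (1/0.028) × 3.206 × 0.5361^(2/3) × 0.00084^(1/2) = 2.190 m³/s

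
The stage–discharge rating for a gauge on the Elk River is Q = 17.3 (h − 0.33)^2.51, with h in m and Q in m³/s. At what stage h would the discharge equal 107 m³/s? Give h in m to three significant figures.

h − h₀ = (Q/C)^(1/b) = (107/17.3)^(1/2.51) = 2.067 m
h = 0.33 + 2.067 = 2.397 m

2.40 m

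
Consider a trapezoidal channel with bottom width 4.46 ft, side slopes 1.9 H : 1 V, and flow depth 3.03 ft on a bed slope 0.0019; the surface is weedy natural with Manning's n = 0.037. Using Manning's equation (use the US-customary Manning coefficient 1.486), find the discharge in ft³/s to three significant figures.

79.4 ft³/s

A = (b + z·y)·y = (4.46 + 1.9×3.03)×3.03 = 30.96 ft²
P = b + 2y√(1+z²) = 4.46 + 2×3.03×√(1+1.9²) = 17.47 ft
R = A/P = 30.96/17.47 = 1.772 ft
Q = (1.486/n)·A·R^(2/3)·S^(1/2) = (1.486/0.037) × 30.96 × 1.772^(2/3) × 0.0019^(1/2) = 79.36 ft³/s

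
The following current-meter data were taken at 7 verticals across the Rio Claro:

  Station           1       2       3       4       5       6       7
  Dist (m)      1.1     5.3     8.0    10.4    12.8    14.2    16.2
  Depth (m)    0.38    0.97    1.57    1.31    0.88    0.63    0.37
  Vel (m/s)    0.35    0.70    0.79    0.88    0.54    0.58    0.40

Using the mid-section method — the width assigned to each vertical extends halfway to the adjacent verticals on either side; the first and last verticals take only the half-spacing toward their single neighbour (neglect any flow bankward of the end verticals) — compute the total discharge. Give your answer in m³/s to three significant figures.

w_1 = (5.3 − 1.1)/2 = 2.1 m; q_1 = 0.35 × 0.38 × 2.1 = 0.2793 m³/s
w_2 = (8.0 − 1.1)/2 = 3.45 m; q_2 = 0.70 × 0.97 × 3.45 = 2.343 m³/s
w_3 = (10.4 − 5.3)/2 = 2.55 m; q_3 = 0.79 × 1.57 × 2.55 = 3.163 m³/s
w_4 = (12.8 − 8.0)/2 = 2.4 m; q_4 = 0.88 × 1.31 × 2.4 = 2.767 m³/s
w_5 = (14.2 − 10.4)/2 = 1.9 m; q_5 = 0.54 × 0.88 × 1.9 = 0.9029 m³/s
w_6 = (16.2 − 12.8)/2 = 1.7 m; q_6 = 0.58 × 0.63 × 1.7 = 0.6212 m³/s
w_7 = (16.2 − 14.2)/2 = 1 m; q_7 = 0.40 × 0.37 × 1 = 0.1480 m³/s
Q = Σ qᵢ = 10.22 m³/s

10.2 m³/s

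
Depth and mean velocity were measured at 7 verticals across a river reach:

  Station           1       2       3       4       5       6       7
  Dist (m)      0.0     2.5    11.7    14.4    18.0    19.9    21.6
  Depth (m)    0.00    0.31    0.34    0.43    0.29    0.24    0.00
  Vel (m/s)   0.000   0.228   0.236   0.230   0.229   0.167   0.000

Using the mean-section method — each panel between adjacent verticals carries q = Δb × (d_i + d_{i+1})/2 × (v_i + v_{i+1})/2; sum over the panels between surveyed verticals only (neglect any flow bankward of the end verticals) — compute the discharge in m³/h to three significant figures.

5020 m³/h

Panel 1-2: Δb = 2.5 m, d̄ = (0.00+0.31)/2 = 0.155, v̄ = (0.000+0.228)/2 = 0.114 → q = 2.5×0.155×0.114 = 0.04418 m³/s
Panel 2-3: Δb = 9.2 m, d̄ = (0.31+0.34)/2 = 0.325, v̄ = (0.228+0.236)/2 = 0.232 → q = 9.2×0.325×0.232 = 0.6937 m³/s
Panel 3-4: Δb = 2.7 m, d̄ = (0.34+0.43)/2 = 0.385, v̄ = (0.236+0.230)/2 = 0.233 → q = 2.7×0.385×0.233 = 0.2422 m³/s
Panel 4-5: Δb = 3.6 m, d̄ = (0.43+0.29)/2 = 0.36, v̄ = (0.230+0.229)/2 = 0.2295 → q = 3.6×0.36×0.2295 = 0.2974 m³/s
Panel 5-6: Δb = 1.9 m, d̄ = (0.29+0.24)/2 = 0.265, v̄ = (0.229+0.167)/2 = 0.198 → q = 1.9×0.265×0.198 = 0.09969 m³/s
Panel 6-7: Δb = 1.7 m, d̄ = (0.24+0.00)/2 = 0.12, v̄ = (0.167+0.000)/2 = 0.0835 → q = 1.7×0.12×0.0835 = 0.01703 m³/s
Q = Σ q = 1.394 m³/s
= 1.394 × 3600 = 5019 m³/h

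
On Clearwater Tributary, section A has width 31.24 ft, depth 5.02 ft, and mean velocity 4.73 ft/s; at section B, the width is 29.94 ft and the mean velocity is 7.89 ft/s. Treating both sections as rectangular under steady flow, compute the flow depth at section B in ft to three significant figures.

Q = A₁V₁ = (31.24×5.02) × 4.73 = 741.8 ft³/s
d₂ = Q/(b₂ V₂) = 741.8/(29.94×7.89) = 3.140 ft

3.14 ft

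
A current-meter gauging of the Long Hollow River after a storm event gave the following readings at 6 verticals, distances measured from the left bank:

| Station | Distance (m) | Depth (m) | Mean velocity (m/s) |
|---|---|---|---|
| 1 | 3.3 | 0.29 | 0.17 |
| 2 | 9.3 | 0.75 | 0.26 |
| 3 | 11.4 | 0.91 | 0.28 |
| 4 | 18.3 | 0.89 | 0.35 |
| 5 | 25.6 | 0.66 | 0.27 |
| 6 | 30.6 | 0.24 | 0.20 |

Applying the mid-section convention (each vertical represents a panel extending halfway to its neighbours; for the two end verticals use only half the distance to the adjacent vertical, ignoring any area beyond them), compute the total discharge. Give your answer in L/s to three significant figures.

5510 L/s

w_1 = (9.3 − 3.3)/2 = 3 m; q_1 = 0.17 × 0.29 × 3 = 0.1479 m³/s
w_2 = (11.4 − 3.3)/2 = 4.05 m; q_2 = 0.26 × 0.75 × 4.05 = 0.7898 m³/s
w_3 = (18.3 − 9.3)/2 = 4.5 m; q_3 = 0.28 × 0.91 × 4.5 = 1.147 m³/s
w_4 = (25.6 − 11.4)/2 = 7.1 m; q_4 = 0.35 × 0.89 × 7.1 = 2.212 m³/s
w_5 = (30.6 − 18.3)/2 = 6.15 m; q_5 = 0.27 × 0.66 × 6.15 = 1.096 m³/s
w_6 = (30.6 − 25.6)/2 = 2.5 m; q_6 = 0.20 × 0.24 × 2.5 = 0.1200 m³/s
Q = Σ qᵢ = 5.512 m³/s
= 5.512 × 1000 = 5512 L/s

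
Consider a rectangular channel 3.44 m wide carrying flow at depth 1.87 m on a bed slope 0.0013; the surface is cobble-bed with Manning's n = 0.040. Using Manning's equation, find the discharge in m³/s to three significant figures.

A = b·y = 3.44 × 1.87 = 6.433 m²
P = b + 2y = 3.44 + 2×1.87 = 7.180 m
R = A/P = 6.433/7.180 = 0.8959 m
Q = (1/n)·A·R^(2/3)·S^(1/2) = (1/0.040) × 6.433 × 0.8959^(2/3) × 0.0013^(1/2) = 5.389 m³/s

5.39 m³/s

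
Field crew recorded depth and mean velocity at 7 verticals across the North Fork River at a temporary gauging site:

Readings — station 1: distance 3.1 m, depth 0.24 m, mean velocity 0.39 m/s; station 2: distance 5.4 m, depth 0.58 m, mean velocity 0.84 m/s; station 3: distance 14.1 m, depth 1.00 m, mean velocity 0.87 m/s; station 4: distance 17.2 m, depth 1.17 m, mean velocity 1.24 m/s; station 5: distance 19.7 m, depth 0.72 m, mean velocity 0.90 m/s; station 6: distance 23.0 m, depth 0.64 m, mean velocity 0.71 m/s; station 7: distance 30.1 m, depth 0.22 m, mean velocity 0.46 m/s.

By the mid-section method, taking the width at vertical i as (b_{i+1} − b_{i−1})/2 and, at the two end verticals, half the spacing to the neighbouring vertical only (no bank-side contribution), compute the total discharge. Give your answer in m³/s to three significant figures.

w_1 = (5.4 − 3.1)/2 = 1.15 m; q_1 = 0.39 × 0.24 × 1.15 = 0.1076 m³/s
w_2 = (14.1 − 3.1)/2 = 5.5 m; q_2 = 0.84 × 0.58 × 5.5 = 2.680 m³/s
w_3 = (17.2 − 5.4)/2 = 5.9 m; q_3 = 0.87 × 1.00 × 5.9 = 5.133 m³/s
w_4 = (19.7 − 14.1)/2 = 2.8 m; q_4 = 1.24 × 1.17 × 2.8 = 4.062 m³/s
w_5 = (23.0 − 17.2)/2 = 2.9 m; q_5 = 0.90 × 0.72 × 2.9 = 1.879 m³/s
w_6 = (30.1 − 19.7)/2 = 5.2 m; q_6 = 0.71 × 0.64 × 5.2 = 2.363 m³/s
w_7 = (30.1 − 23.0)/2 = 3.55 m; q_7 = 0.46 × 0.22 × 3.55 = 0.3593 m³/s
Q = Σ qᵢ = 16.58 m³/s

16.6 m³/s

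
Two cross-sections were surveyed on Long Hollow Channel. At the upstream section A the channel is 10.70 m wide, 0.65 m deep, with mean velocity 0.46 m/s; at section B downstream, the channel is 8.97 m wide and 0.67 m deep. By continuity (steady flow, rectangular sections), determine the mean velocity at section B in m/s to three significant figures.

Q = A₁V₁ = (10.70×0.65) × 0.46 = 3.199 m³/s
A₂ = 8.97 × 0.67 = 6.010 m²
V₂ = Q/A₂ = 3.199/6.010 = 0.5323 m/s

0.532 m/s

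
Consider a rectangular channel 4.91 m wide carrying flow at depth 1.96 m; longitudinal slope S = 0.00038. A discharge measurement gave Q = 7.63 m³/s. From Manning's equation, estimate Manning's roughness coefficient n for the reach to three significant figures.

A = b·y = 4.91 × 1.96 = 9.624 m²
P = b + 2y = 4.91 + 2×1.96 = 8.830 m
R = A/P = 9.624/8.830 = 1.090 m
n = (1/Q)·A·R^(2/3)·S^(1/2) = (1/7.63) × 9.624 × 1.059 × 0.01949 = 0.02604

0.0260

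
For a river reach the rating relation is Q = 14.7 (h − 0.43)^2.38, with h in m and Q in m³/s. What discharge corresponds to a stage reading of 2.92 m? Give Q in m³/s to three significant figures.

129 m³/s

Q = 14.7 × (2.92 − 0.43)^2.38 = 14.7 × 2.49^2.38 = 128.9 m³/s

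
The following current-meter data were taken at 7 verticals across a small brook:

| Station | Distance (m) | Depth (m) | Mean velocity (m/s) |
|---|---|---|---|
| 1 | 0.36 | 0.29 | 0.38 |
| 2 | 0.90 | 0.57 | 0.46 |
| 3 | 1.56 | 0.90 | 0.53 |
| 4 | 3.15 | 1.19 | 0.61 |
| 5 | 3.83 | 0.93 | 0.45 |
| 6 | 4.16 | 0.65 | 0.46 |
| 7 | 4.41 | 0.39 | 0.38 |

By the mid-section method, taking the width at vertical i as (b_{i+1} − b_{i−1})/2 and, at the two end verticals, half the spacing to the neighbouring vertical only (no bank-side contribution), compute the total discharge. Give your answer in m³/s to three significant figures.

w_1 = (0.90 − 0.36)/2 = 0.27 m; q_1 = 0.38 × 0.29 × 0.27 = 0.02975 m³/s
w_2 = (1.56 − 0.36)/2 = 0.6 m; q_2 = 0.46 × 0.57 × 0.6 = 0.1573 m³/s
w_3 = (3.15 − 0.90)/2 = 1.125 m; q_3 = 0.53 × 0.90 × 1.125 = 0.5366 m³/s
w_4 = (3.83 − 1.56)/2 = 1.135 m; q_4 = 0.61 × 1.19 × 1.135 = 0.8239 m³/s
w_5 = (4.16 − 3.15)/2 = 0.505 m; q_5 = 0.45 × 0.93 × 0.505 = 0.2113 m³/s
w_6 = (4.41 − 3.83)/2 = 0.29 m; q_6 = 0.46 × 0.65 × 0.29 = 0.08671 m³/s
w_7 = (4.41 − 4.16)/2 = 0.125 m; q_7 = 0.38 × 0.39 × 0.125 = 0.01853 m³/s
Q = Σ qᵢ = 1.864 m³/s

1.86 m³/s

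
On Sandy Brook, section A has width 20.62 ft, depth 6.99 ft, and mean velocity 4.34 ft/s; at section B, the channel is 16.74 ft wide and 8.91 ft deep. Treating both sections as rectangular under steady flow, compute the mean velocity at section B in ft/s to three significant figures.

Q = A₁V₁ = (20.62×6.99) × 4.34 = 625.5 ft³/s
A₂ = 16.74 × 8.91 = 149.2 ft²
V₂ = Q/A₂ = 625.5/149.2 = 4.194 ft/s

4.19 ft/s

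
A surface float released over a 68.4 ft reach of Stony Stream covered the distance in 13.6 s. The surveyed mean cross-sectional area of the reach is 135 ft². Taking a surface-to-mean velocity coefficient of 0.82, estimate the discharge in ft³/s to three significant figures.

v_surface = L / t̄ = 68.4 / 13.6 = 5.029 ft/s
v_mean = 0.82 × 5.029 = 4.124 ft/s
Q = A × v_mean = 135 × 4.124 = 556.8 ft³/s

557 ft³/s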